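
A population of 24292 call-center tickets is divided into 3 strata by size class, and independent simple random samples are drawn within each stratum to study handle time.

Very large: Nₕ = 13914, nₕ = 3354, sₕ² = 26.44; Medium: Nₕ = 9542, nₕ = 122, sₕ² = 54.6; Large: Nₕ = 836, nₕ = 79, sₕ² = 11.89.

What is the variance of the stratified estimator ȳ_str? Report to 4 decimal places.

Var(ȳ_str) = Σₕ Wₕ²(1 − fₕ)sₕ²/nₕ with Wₕ = Nₕ/N, N = 24292.
Very large: Wₕ = 0.57278116; term = 0.57278116²·(1 − 0.24105218)·26.44/3354 = 0.0019628529.
Medium: Wₕ = 0.39280422; term = 0.39280422²·(1 − 0.01278558)·54.6/122 = 0.068170516.
Large: Wₕ = 0.03441462; term = 0.03441462²·(1 − 0.09449761)·11.89/79 = 1.6140998 × 10^-4.
Sum = 0.070294779.

0.0703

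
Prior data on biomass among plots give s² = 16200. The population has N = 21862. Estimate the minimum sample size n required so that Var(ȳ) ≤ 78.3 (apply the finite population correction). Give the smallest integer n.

205

Without fpc, n₀ = s²/D = 16200/78.3 = 206.8966.
With fpc, (1 − n/N)·s²/n ≤ D requires n ≥ n₀/(1 + n₀/N) = 206.8966/(1 + 206.8966/21862) = 204.9569.
Rounding up, n = 205.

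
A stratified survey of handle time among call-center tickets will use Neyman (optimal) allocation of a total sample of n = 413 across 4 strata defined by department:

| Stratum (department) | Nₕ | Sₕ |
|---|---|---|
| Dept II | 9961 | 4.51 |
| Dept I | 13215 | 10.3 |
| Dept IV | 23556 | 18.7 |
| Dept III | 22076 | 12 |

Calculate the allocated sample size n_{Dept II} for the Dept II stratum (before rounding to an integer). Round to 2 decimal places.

20.93

Neyman allocation: nₕ = n·NₕSₕ / Σⱼ NⱼSⱼ.
Σ NⱼSⱼ = 9961·4.51 + 13215·10.3 + 23556·18.7 + 22076·12 = 886447.81.
n_{Dept II} = 413·9961·4.51 / 886447.81 = 20.93.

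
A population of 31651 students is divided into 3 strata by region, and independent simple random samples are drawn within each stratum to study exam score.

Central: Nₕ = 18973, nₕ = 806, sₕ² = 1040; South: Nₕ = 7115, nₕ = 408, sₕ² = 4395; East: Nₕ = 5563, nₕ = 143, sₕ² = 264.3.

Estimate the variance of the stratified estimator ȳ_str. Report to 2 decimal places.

1.01

Var(ȳ_str) = Σₕ Wₕ²(1 − fₕ)sₕ²/nₕ with Wₕ = Nₕ/N, N = 31651.
Central: Wₕ = 0.59944394; term = 0.59944394²·(1 − 0.04248142)·1040/806 = 0.44395878.
South: Wₕ = 0.22479543; term = 0.22479543²·(1 − 0.05734364)·4395/408 = 0.51312959.
East: Wₕ = 0.17576064; term = 0.17576064²·(1 − 0.02570555)·264.3/143 = 0.055628148.
Sum = 1.0127165.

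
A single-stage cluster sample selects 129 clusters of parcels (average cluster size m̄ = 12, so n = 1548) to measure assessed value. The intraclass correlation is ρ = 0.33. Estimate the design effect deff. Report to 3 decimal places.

4.630

deff = 1 + (12 − 1)·0.33 = 1 + 3.63 = 4.63.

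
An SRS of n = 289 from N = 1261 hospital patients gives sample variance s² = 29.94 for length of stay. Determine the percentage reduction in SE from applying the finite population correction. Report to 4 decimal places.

f = n/N = 289/1261 = 0.22918319.
SE_no-fpc = √(s²/n) = 0.32186739; SE_fpc = √((1−f)s²/n) = 0.28258725.
Ratio = √(1−f) = 0.87796174. Reduction = 100·(1 − 0.87796174) = 12.2038%.

12.2038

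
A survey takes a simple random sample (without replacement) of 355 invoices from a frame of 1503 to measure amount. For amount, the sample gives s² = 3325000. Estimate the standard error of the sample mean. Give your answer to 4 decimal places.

Under SRS without replacement, Var(ȳ) = (1 − f)·s²/n with f = n/N = 355/1503 = 0.23619428.
Var(ȳ) = (1 − 0.23619428)·3325000/355 = 0.76380572·9366.1972 = 7153.955.
SE(ȳ) = √(7153.955) = 84.5811.

84.5811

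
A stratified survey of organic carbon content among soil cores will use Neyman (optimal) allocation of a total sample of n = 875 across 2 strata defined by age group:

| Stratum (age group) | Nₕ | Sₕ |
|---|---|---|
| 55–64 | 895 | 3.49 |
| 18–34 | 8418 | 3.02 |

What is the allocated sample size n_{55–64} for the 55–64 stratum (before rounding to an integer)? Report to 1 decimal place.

Neyman allocation: nₕ = n·NₕSₕ / Σⱼ NⱼSⱼ.
Σ NⱼSⱼ = 895·3.49 + 8418·3.02 = 28545.91.
n_{55–64} = 875·895·3.49 / 28545.91 = 95.7.

95.7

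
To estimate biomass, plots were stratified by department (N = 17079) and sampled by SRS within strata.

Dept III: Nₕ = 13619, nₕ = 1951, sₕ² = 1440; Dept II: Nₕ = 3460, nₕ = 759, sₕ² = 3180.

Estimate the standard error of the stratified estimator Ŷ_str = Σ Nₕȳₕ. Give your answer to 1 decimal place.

12507.6

Var(Ŷ_str) = Σₕ Nₕ²(1 − fₕ)sₕ²/nₕ.
Dept III: 13619²·(1 − 1951/13619)·1440/1951 = 1.1728619 × 10^8.
Dept II: 3460²·(1 − 759/3460)·3180/759 = 3.9154892 × 10^7.
Sum = 1.5644108 × 10^8.
SE = √(1.5644108 × 10^8) = 12507.6.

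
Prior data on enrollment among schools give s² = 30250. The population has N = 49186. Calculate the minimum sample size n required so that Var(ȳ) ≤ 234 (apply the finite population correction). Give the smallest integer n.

129

Without fpc, n₀ = s²/D = 30250/234 = 129.2735.
With fpc, (1 − n/N)·s²/n ≤ D requires n ≥ n₀/(1 + n₀/N) = 129.2735/(1 + 129.2735/49186) = 128.9346.
Rounding up, n = 129.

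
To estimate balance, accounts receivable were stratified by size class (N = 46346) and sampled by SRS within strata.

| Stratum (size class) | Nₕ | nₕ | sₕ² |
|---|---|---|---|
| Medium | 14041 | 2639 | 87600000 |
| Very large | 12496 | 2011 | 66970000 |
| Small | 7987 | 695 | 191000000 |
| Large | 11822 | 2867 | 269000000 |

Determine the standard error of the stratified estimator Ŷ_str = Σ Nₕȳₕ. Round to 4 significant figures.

5.968 × 10^6

Var(Ŷ_str) = Σₕ Nₕ²(1 − fₕ)sₕ²/nₕ.
Medium: 14041²·(1 − 2639/14041)·87600000/2639 = 5.3142722 × 10^12.
Very large: 12496²·(1 − 2011/12496)·66970000/2011 = 4.3632257 × 10^12.
Small: 7987²·(1 − 695/7987)·191000000/695 = 1.6005856 × 10^13.
Large: 11822²·(1 − 2867/11822)·269000000/2867 = 9.9330159 × 10^12.
Sum = 3.561637 × 10^13.
SE = √(3.561637 × 10^13) = 5.968 × 10^6.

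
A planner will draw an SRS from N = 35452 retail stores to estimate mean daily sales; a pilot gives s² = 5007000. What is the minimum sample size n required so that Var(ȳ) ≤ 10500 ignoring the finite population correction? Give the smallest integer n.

Without fpc, n₀ = s²/D = 5007000/10500 = 476.8571.
Rounding up, n = 477.

477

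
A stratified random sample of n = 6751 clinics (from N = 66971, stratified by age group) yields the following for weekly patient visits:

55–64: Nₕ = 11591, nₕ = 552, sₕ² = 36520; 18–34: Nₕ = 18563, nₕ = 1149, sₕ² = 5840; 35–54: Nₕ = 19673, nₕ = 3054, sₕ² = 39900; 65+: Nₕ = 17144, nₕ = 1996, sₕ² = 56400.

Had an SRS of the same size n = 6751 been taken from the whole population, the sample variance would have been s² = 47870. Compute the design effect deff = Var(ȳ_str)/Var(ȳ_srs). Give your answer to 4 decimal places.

Var(ȳ_str) = Σ Wₕ²(1−fₕ)sₕ²/nₕ with Wₕ = Nₕ/66971:
  55–64: (11591/66971)²·(1−552/11591)·36520/552 = 1.8874209
  18–34: (18563/66971)²·(1−1149/18563)·5840/1149 = 0.36632449
  35–54: (19673/66971)²·(1−3054/19673)·39900/3054 = 0.95237015
  65+: (17144/66971)²·(1−1996/17144)·56400/1996 = 1.6361098
  → Var(ȳ_str) = 4.8422253.
Var(ȳ_srs) = (1 − 6751/66971)·47870/6751 = 6.3760144.
deff = 4.8422253 / 6.3760144 = 0.7594.

0.7594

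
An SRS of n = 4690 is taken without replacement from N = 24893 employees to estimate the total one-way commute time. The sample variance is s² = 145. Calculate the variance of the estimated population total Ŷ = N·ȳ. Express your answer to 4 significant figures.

Var(Ŷ) = N²·Var(ȳ) = N²·(1 − n/N)·s²/n.
f = 4690/24893 = 0.18840638; Var(ȳ) = 0.81159362·145/4690 = 0.025091914.
Var(Ŷ) = 24893² · 0.025091914 = 1.5548492 × 10^7.

1.555 × 10^7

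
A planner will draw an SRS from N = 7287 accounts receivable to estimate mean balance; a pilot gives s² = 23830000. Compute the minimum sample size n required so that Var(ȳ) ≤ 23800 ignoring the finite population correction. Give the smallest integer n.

Without fpc, n₀ = s²/D = 23830000/23800 = 1001.2605.
Rounding up, n = 1002.

1002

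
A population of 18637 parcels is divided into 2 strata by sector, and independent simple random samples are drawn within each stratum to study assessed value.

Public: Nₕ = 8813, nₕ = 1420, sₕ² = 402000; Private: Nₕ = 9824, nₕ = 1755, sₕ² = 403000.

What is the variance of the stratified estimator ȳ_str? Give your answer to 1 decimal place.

105.5

Var(ȳ_str) = Σₕ Wₕ²(1 − fₕ)sₕ²/nₕ with Wₕ = Nₕ/N, N = 18637.
Public: Wₕ = 0.47287654; term = 0.47287654²·(1 − 0.16112561)·402000/1420 = 53.104359.
Private: Wₕ = 0.52712346; term = 0.52712346²·(1 − 0.17864414)·403000/1755 = 52.406359.
Sum = 105.51072.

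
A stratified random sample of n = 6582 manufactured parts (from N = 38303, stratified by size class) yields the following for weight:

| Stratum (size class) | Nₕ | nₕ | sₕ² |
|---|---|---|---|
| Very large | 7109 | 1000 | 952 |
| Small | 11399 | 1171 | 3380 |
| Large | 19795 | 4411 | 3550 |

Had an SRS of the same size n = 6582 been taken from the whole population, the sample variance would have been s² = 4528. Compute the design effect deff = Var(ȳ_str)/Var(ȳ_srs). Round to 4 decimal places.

0.7453

Var(ȳ_str) = Σ Wₕ²(1−fₕ)sₕ²/nₕ with Wₕ = Nₕ/38303:
  Very large: (7109/38303)²·(1−1000/7109)·952/1000 = 0.028180585
  Small: (11399/38303)²·(1−1171/11399)·3380/1171 = 0.22937797
  Large: (19795/38303)²·(1−4411/19795)·3550/4411 = 0.16705154
  → Var(ȳ_str) = 0.4246101.
Var(ȳ_srs) = (1 − 6582/38303)·4528/6582 = 0.56972151.
deff = 0.4246101 / 0.56972151 = 0.7453.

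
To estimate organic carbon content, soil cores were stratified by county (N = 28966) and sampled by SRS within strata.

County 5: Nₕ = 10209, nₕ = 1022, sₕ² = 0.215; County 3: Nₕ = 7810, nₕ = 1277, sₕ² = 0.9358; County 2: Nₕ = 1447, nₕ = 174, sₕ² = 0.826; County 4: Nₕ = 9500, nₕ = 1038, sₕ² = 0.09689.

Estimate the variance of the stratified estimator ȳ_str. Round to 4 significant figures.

Var(ȳ_str) = Σₕ Wₕ²(1 − fₕ)sₕ²/nₕ with Wₕ = Nₕ/N, N = 28966.
County 5: Wₕ = 0.35244770; term = 0.35244770²·(1 − 0.10010775)·0.215/1022 = 2.3516216 × 10^-5.
County 3: Wₕ = 0.26962646; term = 0.26962646²·(1 − 0.16350832)·0.9358/1277 = 4.4563448 × 10^-5.
County 2: Wₕ = 0.04995512; term = 0.04995512²·(1 − 0.12024879)·0.826/174 = 1.0421991 × 10^-5.
County 4: Wₕ = 0.32797072; term = 0.32797072²·(1 − 0.10926316)·0.09689/1038 = 8.9433695 × 10^-6.
Sum = 8.7445025 × 10^-5.

8.745 × 10^-5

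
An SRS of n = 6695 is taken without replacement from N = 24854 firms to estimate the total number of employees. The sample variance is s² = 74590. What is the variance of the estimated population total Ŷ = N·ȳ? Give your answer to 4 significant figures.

5.028 × 10^9

Var(Ŷ) = N²·Var(ȳ) = N²·(1 − n/N)·s²/n.
f = 6695/24854 = 0.26937314; Var(ȳ) = 0.73062686·74590/6695 = 8.1400235.
Var(Ŷ) = 24854² · 8.1400235 = 5.028266 × 10^9.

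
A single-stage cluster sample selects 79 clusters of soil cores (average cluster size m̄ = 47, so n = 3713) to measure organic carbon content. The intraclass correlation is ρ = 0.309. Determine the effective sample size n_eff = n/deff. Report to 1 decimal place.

deff = 1 + (47 − 1)·0.309 = 1 + 14.214 = 15.214.
n_eff = 3713 / 15.214 = 244.1.

244.1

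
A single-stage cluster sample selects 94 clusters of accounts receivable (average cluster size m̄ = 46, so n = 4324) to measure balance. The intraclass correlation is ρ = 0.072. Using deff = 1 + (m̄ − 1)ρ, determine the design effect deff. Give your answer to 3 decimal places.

4.240

deff = 1 + (46 − 1)·0.072 = 1 + 3.24 = 4.24.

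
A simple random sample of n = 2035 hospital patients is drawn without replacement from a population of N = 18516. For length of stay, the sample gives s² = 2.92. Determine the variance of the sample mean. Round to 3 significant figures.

Under SRS without replacement, Var(ȳ) = (1 − f)·s²/n with f = n/N = 2035/18516 = 0.10990495.
Var(ȳ) = (1 − 0.10990495)·2.92/2035 = 0.89009505·0.0014348894 = 0.001277188.

0.00128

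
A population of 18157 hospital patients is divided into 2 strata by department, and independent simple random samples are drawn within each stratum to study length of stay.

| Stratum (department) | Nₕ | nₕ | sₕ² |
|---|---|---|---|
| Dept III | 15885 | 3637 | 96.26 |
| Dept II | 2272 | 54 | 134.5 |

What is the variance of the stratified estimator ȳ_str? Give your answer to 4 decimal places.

0.0537

Var(ȳ_str) = Σₕ Wₕ²(1 − fₕ)sₕ²/nₕ with Wₕ = Nₕ/N, N = 18157.
Dept III: Wₕ = 0.87486920; term = 0.87486920²·(1 − 0.22895814)·96.26/3637 = 0.015619487.
Dept II: Wₕ = 0.12513080; term = 0.12513080²·(1 − 0.02376761)·134.5/54 = 0.038072396.
Sum = 0.053691883.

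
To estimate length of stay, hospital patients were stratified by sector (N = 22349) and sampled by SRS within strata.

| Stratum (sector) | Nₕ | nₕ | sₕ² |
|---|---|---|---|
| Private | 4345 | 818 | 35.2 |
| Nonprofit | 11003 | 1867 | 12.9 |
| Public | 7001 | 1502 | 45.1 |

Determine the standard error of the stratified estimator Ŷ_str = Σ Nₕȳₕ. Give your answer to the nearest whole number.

Var(Ŷ_str) = Σₕ Nₕ²(1 − fₕ)sₕ²/nₕ.
Private: 4345²·(1 − 818/4345)·35.2/818 = 659454.14.
Nonprofit: 11003²·(1 − 1867/11003)·12.9/1867 = 694564.52.
Public: 7001²·(1 − 1502/7001)·45.1/1502 = 1.1559802 × 10^6.
Sum = 2.5099989 × 10^6.
SE = √(2.5099989 × 10^6) = 1584.

1584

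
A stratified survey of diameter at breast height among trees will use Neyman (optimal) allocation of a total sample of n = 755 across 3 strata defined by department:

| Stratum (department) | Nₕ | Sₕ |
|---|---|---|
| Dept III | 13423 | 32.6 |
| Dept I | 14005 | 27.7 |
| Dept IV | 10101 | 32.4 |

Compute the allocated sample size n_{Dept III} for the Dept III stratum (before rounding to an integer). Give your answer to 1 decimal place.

286.6

Neyman allocation: nₕ = n·NₕSₕ / Σⱼ NⱼSⱼ.
Σ NⱼSⱼ = 13423·32.6 + 14005·27.7 + 10101·32.4 = 1.1528007 × 10^6.
n_{Dept III} = 755·13423·32.6 / (1.1528007 × 10^6) = 286.6.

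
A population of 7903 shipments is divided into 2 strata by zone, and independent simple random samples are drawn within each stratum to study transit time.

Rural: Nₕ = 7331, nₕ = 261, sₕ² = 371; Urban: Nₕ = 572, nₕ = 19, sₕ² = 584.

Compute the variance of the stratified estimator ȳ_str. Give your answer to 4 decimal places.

1.3353

Var(ȳ_str) = Σₕ Wₕ²(1 − fₕ)sₕ²/nₕ with Wₕ = Nₕ/N, N = 7903.
Rural: Wₕ = 0.92762242; term = 0.92762242²·(1 − 0.03560224)·371/261 = 1.1795927.
Urban: Wₕ = 0.07237758; term = 0.07237758²·(1 − 0.03321678)·584/19 = 0.15566696.
Sum = 1.3352597.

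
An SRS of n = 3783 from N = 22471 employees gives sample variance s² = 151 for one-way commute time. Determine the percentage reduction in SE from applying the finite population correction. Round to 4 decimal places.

f = n/N = 3783/22471 = 0.16835032.
SE_no-fpc = √(s²/n) = 0.19978842; SE_fpc = √((1−f)s²/n) = 0.1821967.
Ratio = √(1−f) = 0.91194829. Reduction = 100·(1 − 0.91194829) = 8.8052%.

8.8052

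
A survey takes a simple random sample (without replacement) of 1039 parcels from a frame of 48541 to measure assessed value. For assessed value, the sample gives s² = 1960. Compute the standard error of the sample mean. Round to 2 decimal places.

1.36

Under SRS without replacement, Var(ȳ) = (1 − f)·s²/n with f = n/N = 1039/48541 = 0.02140459.
Var(ȳ) = (1 − 0.02140459)·1960/1039 = 0.97859541·1.8864293 = 1.846051.
SE(ȳ) = √(1.846051) = 1.36.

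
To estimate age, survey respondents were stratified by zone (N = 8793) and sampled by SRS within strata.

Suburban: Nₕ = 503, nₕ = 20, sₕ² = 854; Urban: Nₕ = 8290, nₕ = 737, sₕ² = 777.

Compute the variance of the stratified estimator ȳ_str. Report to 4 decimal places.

Var(ȳ_str) = Σₕ Wₕ²(1 − fₕ)sₕ²/nₕ with Wₕ = Nₕ/N, N = 8793.
Suburban: Wₕ = 0.05720459; term = 0.05720459²·(1 − 0.03976143)·854/20 = 0.13417415.
Urban: Wₕ = 0.94279541; term = 0.94279541²·(1 − 0.08890229)·777/737 = 0.85379459.
Sum = 0.98796874.

0.9880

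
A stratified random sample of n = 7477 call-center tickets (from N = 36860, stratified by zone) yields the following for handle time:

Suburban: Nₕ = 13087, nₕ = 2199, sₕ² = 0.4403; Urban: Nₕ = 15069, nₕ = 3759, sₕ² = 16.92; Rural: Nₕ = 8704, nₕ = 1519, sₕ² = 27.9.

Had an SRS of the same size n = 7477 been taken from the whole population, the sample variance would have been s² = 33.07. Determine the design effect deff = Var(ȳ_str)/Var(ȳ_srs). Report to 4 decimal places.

Var(ȳ_str) = Σ Wₕ²(1−fₕ)sₕ²/nₕ with Wₕ = Nₕ/36860:
  Suburban: (13087/36860)²·(1−2199/13087)·0.4403/2199 = 2.0999116 × 10^-5
  Urban: (15069/36860)²·(1−3759/15069)·16.92/3759 = 5.646306 × 10^-4
  Rural: (8704/36860)²·(1−1519/8704)·27.9/1519 = 8.4543733 × 10^-4
  → Var(ȳ_str) = 0.001431067.
Var(ȳ_srs) = (1 − 7477/36860)·33.07/7477 = 0.0035257184.
deff = 0.001431067 / 0.0035257184 = 0.4059.

0.4059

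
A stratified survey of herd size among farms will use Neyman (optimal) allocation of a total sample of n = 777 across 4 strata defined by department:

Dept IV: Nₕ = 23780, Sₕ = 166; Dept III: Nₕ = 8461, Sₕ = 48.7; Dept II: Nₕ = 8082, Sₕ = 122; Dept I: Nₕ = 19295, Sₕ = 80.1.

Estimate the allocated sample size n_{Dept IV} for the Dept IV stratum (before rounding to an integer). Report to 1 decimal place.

445.1

Neyman allocation: nₕ = n·NₕSₕ / Σⱼ NⱼSⱼ.
Σ NⱼSⱼ = 23780·166 + 8461·48.7 + 8082·122 + 19295·80.1 = 6.8910642 × 10^6.
n_{Dept IV} = 777·23780·166 / (6.8910642 × 10^6) = 445.1.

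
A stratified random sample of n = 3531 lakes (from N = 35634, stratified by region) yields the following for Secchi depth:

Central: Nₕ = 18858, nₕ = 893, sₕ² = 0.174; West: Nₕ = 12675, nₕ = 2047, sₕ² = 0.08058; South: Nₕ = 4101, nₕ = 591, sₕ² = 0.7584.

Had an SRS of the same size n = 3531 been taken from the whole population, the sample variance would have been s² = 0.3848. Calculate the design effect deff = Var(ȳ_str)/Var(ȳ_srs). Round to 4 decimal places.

0.7202

Var(ȳ_str) = Σ Wₕ²(1−fₕ)sₕ²/nₕ with Wₕ = Nₕ/35634:
  Central: (18858/35634)²·(1−893/18858)·0.174/893 = 5.1986609 × 10^-5
  West: (12675/35634)²·(1−2047/12675)·0.08058/2047 = 4.1761855 × 10^-6
  South: (4101/35634)²·(1−591/4101)·0.7584/591 = 1.4547172 × 10^-5
  → Var(ȳ_str) = 7.0709967 × 10^-5.
Var(ȳ_srs) = (1 − 3531/35634)·0.3848/3531 = 9.8178951 × 10^-5.
deff = (7.0709967 × 10^-5) / (9.8178951 × 10^-5) = 0.7202.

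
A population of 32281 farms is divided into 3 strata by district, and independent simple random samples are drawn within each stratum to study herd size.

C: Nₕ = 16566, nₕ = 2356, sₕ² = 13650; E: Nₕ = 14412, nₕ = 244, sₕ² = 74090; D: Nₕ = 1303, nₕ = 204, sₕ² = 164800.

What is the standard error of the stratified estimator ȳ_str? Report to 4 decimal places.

Var(ȳ_str) = Σₕ Wₕ²(1 − fₕ)sₕ²/nₕ with Wₕ = Nₕ/N, N = 32281.
C: Wₕ = 0.51318113; term = 0.51318113²·(1 − 0.14221900)·13650/2356 = 1.3088056.
E: Wₕ = 0.44645457; term = 0.44645457²·(1 − 0.01693034)·74090/244 = 59.498855.
D: Wₕ = 0.04036430; term = 0.04036430²·(1 − 0.15656178)·164800/204 = 1.1101334.
Sum = 61.917794.
SE = √(61.917794) = 7.8688.

7.8688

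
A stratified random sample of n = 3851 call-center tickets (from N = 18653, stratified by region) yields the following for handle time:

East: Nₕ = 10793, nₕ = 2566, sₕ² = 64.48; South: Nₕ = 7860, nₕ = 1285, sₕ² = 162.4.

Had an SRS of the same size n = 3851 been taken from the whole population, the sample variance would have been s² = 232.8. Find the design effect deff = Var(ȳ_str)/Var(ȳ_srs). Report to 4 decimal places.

0.5250

Var(ȳ_str) = Σ Wₕ²(1−fₕ)sₕ²/nₕ with Wₕ = Nₕ/18653:
  East: (10793/18653)²·(1−2566/10793)·64.48/2566 = 0.006412903
  South: (7860/18653)²·(1−1285/7860)·162.4/1285 = 0.018771709
  → Var(ȳ_str) = 0.025184612.
Var(ȳ_srs) = (1 − 3851/18653)·232.8/3851 = 0.047971265.
deff = 0.025184612 / 0.047971265 = 0.5250.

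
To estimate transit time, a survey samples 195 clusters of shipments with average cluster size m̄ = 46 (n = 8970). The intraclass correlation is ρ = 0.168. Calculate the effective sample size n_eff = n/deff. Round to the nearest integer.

1048

deff = 1 + (46 − 1)·0.168 = 1 + 7.56 = 8.56.
n_eff = 8970 / 8.56 = 1048.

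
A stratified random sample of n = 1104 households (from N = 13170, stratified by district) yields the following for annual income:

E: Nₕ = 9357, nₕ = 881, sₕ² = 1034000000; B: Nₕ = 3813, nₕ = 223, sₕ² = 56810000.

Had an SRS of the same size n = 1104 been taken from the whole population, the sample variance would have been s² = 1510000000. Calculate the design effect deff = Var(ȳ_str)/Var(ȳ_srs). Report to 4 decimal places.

Var(ȳ_str) = Σ Wₕ²(1−fₕ)sₕ²/nₕ with Wₕ = Nₕ/13170:
  E: (9357/13170)²·(1−881/9357)·1034000000/881 = 536661.77
  B: (3813/13170)²·(1−223/3813)·56810000/223 = 20105.257
  → Var(ȳ_str) = 556767.03.
Var(ȳ_srs) = (1 − 1104/13170)·1510000000/1104 = 1.2530991 × 10^6.
deff = 556767.03 / (1.2530991 × 10^6) = 0.4443.

0.4443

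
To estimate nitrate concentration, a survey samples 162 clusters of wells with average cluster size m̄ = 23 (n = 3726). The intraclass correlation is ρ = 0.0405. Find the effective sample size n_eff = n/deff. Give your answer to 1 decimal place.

1970.4

deff = 1 + (23 − 1)·0.0405 = 1 + 0.891 = 1.891.
n_eff = 3726 / 1.891 = 1970.4.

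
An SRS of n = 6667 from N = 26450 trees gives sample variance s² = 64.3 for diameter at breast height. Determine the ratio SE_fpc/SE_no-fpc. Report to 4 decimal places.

f = n/N = 6667/26450 = 0.25206049.
SE_no-fpc = √(s²/n) = 0.098206506; SE_fpc = √((1−f)s²/n) = 0.08493242.
Ratio = √(1−f) = 0.86483496.

0.8648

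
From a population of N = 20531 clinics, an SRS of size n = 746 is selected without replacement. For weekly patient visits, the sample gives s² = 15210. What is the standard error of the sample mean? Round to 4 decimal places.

Under SRS without replacement, Var(ȳ) = (1 − f)·s²/n with f = n/N = 746/20531 = 0.03633530.
Var(ȳ) = (1 − 0.03633530)·15210/746 = 0.96366470·20.38874 = 19.647909.
SE(ȳ) = √(19.647909) = 4.4326.

4.4326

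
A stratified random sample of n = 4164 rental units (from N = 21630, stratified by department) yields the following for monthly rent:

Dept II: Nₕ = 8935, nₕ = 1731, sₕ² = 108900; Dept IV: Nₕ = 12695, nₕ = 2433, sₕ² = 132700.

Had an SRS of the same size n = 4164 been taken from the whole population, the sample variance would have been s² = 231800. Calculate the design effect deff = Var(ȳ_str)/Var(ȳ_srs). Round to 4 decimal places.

Var(ȳ_str) = Σ Wₕ²(1−fₕ)sₕ²/nₕ with Wₕ = Nₕ/21630:
  Dept II: (8935/21630)²·(1−1731/8935)·108900/1731 = 8.6553779
  Dept IV: (12695/21630)²·(1−2433/12695)·132700/2433 = 15.187297
  → Var(ȳ_str) = 23.842675.
Var(ȳ_srs) = (1 − 4164/21630)·231800/4164 = 44.95103.
deff = 23.842675 / 44.95103 = 0.5304.

0.5304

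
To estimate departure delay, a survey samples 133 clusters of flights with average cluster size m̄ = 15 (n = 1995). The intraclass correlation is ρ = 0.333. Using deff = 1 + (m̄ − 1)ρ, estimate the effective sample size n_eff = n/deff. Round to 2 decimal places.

deff = 1 + (15 − 1)·0.333 = 1 + 4.662 = 5.662.
n_eff = 1995 / 5.662 = 352.35.

352.35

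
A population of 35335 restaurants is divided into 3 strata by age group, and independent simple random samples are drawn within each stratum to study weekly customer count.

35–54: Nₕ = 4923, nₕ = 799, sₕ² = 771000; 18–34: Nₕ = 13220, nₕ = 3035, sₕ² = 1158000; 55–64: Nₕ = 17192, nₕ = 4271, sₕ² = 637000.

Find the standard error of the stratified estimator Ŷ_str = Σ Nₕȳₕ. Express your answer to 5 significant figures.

Var(Ŷ_str) = Σₕ Nₕ²(1 − fₕ)sₕ²/nₕ.
35–54: 4923²·(1 − 799/4923)·771000/799 = 1.9590977 × 10^10.
18–34: 13220²·(1 − 3035/13220)·1158000/3035 = 5.1373878 × 10^10.
55–64: 17192²·(1 − 4271/17192)·637000/4271 = 3.3130836 × 10^10.
Sum = 1.0409569 × 10^11.
SE = √(1.0409569 × 10^11) = 322640.

322640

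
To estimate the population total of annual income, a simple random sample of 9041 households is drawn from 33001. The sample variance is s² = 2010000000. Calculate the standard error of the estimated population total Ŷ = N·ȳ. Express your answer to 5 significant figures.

1.3259 × 10^7

Var(Ŷ) = N²·Var(ȳ) = N²·(1 − n/N)·s²/n.
f = 9041/33001 = 0.27396140; Var(ȳ) = 0.72603860·2010000000/9041 = 161413.29.
Var(Ŷ) = 33001² · 161413.29 = 1.7578973 × 10^14.
SE(Ŷ) = √(1.7578973 × 10^14) = 1.3259 × 10^7.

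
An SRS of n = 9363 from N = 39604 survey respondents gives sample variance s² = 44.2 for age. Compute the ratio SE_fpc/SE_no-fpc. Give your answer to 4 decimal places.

f = n/N = 9363/39604 = 0.23641551.
SE_no-fpc = √(s²/n) = 0.068707417; SE_fpc = √((1−f)s²/n) = 0.060038823.
Ratio = √(1−f) = 0.87383321.

0.8738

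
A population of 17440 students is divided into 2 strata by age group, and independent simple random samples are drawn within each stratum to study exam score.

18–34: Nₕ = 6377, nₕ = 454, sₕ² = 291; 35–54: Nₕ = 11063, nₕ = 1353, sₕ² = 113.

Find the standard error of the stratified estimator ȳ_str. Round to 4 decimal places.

0.3303

Var(ȳ_str) = Σₕ Wₕ²(1 − fₕ)sₕ²/nₕ with Wₕ = Nₕ/N, N = 17440.
18–34: Wₕ = 0.36565367; term = 0.36565367²·(1 − 0.07119335)·291/454 = 0.079598031.
35–54: Wₕ = 0.63434633; term = 0.63434633²·(1 − 0.12229956)·113/1353 = 0.029497134.
Sum = 0.10909517.
SE = √(0.10909517) = 0.3303.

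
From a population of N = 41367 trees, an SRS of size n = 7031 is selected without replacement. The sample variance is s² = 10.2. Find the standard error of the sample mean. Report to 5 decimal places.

Under SRS without replacement, Var(ȳ) = (1 − f)·s²/n with f = n/N = 7031/41367 = 0.16996640.
Var(ȳ) = (1 − 0.16996640)·10.2/7031 = 0.83003360·0.0014507182 = 0.0012041449.
SE(ȳ) = √(0.0012041449) = 0.03470.

0.03470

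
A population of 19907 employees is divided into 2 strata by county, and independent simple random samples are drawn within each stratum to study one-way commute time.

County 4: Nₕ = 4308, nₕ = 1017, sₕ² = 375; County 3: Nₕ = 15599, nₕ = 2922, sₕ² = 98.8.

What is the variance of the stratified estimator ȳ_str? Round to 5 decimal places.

0.03006

Var(ȳ_str) = Σₕ Wₕ²(1 − fₕ)sₕ²/nₕ with Wₕ = Nₕ/N, N = 19907.
County 4: Wₕ = 0.21640629; term = 0.21640629²·(1 − 0.23607242)·375/1017 = 0.013191745.
County 3: Wₕ = 0.78359371; term = 0.78359371²·(1 − 0.18731970)·98.8/2922 = 0.016872458.
Sum = 0.030064203.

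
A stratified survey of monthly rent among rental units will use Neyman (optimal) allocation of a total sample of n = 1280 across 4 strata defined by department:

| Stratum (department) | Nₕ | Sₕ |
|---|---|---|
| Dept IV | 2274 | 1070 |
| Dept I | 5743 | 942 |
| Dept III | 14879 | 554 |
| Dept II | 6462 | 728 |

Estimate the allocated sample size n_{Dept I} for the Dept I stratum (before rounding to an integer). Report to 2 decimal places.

333.07

Neyman allocation: nₕ = n·NₕSₕ / Σⱼ NⱼSⱼ.
Σ NⱼSⱼ = 2274·1070 + 5743·942 + 14879·554 + 6462·728 = 2.0790388 × 10^7.
n_{Dept I} = 1280·5743·942 / (2.0790388 × 10^7) = 333.07.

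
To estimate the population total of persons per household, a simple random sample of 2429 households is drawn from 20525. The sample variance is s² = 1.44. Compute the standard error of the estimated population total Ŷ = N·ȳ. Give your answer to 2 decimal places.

469.25

Var(Ŷ) = N²·Var(ȳ) = N²·(1 − n/N)·s²/n.
f = 2429/20525 = 0.11834348; Var(ȳ) = 0.88165652·1.44/2429 = 5.2267821 × 10^-4.
Var(Ŷ) = 20525² · (5.2267821 × 10^-4) = 220191.59.
SE(Ŷ) = √(220191.59) = 469.25.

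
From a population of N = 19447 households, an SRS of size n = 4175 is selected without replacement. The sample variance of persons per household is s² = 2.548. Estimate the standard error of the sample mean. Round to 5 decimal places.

Under SRS without replacement, Var(ȳ) = (1 − f)·s²/n with f = n/N = 4175/19447 = 0.21468607.
Var(ȳ) = (1 − 0.21468607)·2.548/4175 = 0.78531393·6.102994 × 10^-4 = 4.7927662 × 10^-4.
SE(ȳ) = √(4.7927662 × 10^-4) = 0.02189.

0.02189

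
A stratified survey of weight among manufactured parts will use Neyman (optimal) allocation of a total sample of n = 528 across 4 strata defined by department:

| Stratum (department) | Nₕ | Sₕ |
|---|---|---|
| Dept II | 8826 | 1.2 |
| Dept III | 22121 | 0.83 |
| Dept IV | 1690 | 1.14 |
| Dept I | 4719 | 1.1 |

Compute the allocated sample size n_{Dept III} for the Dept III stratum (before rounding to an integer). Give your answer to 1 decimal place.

Neyman allocation: nₕ = n·NₕSₕ / Σⱼ NⱼSⱼ.
Σ NⱼSⱼ = 8826·1.2 + 22121·0.83 + 1690·1.14 + 4719·1.1 = 36069.13.
n_{Dept III} = 528·22121·0.83 / 36069.13 = 268.8.

268.8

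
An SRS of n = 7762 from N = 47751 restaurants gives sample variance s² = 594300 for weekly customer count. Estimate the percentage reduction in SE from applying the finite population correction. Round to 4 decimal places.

f = n/N = 7762/47751 = 0.16255157.
SE_no-fpc = √(s²/n) = 8.750161; SE_fpc = √((1−f)s²/n) = 8.0074656.
Ratio = √(1−f) = 0.91512208. Reduction = 100·(1 − 0.91512208) = 8.4878%.

8.4878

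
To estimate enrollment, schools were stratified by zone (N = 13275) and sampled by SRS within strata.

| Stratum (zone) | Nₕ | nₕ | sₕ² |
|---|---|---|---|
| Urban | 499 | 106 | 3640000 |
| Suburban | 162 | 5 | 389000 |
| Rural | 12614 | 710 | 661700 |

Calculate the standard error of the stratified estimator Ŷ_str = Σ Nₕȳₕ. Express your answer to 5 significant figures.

Var(Ŷ_str) = Σₕ Nₕ²(1 − fₕ)sₕ²/nₕ.
Urban: 499²·(1 − 106/499)·3640000/106 = 6.7342404 × 10^9.
Suburban: 162²·(1 − 5/162)·389000/5 = 1.9787652 × 10^9.
Rural: 12614²·(1 − 710/12614)·661700/710 = 1.3994215 × 10^11.
Sum = 1.4865516 × 10^11.
SE = √(1.4865516 × 10^11) = 385560.

385560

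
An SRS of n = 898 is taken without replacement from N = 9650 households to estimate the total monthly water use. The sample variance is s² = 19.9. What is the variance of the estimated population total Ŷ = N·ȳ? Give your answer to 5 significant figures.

1.8716 × 10^6

Var(Ŷ) = N²·Var(ȳ) = N²·(1 − n/N)·s²/n.
f = 898/9650 = 0.09305699; Var(ȳ) = 0.90694301·19.9/898 = 0.02009818.
Var(Ŷ) = 9650² · 0.02009818 = 1.8715928 × 10^6.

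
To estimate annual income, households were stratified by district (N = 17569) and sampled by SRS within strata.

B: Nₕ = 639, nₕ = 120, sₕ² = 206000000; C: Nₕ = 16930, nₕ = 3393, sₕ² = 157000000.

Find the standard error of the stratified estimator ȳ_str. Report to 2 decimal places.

Var(ȳ_str) = Σₕ Wₕ²(1 − fₕ)sₕ²/nₕ with Wₕ = Nₕ/N, N = 17569.
B: Wₕ = 0.03637088; term = 0.03637088²·(1 − 0.18779343)·206000000/120 = 1844.4212.
C: Wₕ = 0.96362912; term = 0.96362912²·(1 − 0.20041347)·157000000/3393 = 34355.881.
Sum = 36200.302.
SE = √(36200.302) = 190.26.

190.26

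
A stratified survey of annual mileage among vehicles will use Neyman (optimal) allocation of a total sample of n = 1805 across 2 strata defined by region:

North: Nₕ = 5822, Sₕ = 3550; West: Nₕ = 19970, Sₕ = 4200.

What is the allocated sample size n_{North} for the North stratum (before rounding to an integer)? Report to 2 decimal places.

Neyman allocation: nₕ = n·NₕSₕ / Σⱼ NⱼSⱼ.
Σ NⱼSⱼ = 5822·3550 + 19970·4200 = 1.045421 × 10^8.
n_{North} = 1805·5822·3550 / (1.045421 × 10^8) = 356.85.

356.85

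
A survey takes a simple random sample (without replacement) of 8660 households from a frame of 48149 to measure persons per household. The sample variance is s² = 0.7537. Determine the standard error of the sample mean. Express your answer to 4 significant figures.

0.008449

Under SRS without replacement, Var(ȳ) = (1 − f)·s²/n with f = n/N = 8660/48149 = 0.17985836.
Var(ȳ) = (1 − 0.17985836)·0.7537/8660 = 0.82014164·8.7032333 × 10^-5 = 7.137884 × 10^-5.
SE(ȳ) = √(7.137884 × 10^-5) = 0.008449.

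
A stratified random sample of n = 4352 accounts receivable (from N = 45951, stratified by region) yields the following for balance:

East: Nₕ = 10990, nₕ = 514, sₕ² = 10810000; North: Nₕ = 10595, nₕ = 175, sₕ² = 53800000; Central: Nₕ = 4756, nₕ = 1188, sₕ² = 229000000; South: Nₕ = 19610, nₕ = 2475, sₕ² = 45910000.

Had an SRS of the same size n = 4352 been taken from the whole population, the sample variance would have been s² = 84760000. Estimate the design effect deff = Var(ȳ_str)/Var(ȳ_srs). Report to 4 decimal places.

1.2320

Var(ȳ_str) = Σ Wₕ²(1−fₕ)sₕ²/nₕ with Wₕ = Nₕ/45951:
  East: (10990/45951)²·(1−514/10990)·10810000/514 = 1146.7423
  North: (10595/45951)²·(1−175/10595)·53800000/175 = 16073.963
  Central: (4756/45951)²·(1−1188/4756)·229000000/1188 = 1549.1583
  South: (19610/45951)²·(1−2475/19610)·45910000/2475 = 2951.9151
  → Var(ȳ_str) = 21721.779.
Var(ȳ_srs) = (1 − 4352/45951)·84760000/4352 = 17631.529.
deff = 21721.779 / 17631.529 = 1.2320.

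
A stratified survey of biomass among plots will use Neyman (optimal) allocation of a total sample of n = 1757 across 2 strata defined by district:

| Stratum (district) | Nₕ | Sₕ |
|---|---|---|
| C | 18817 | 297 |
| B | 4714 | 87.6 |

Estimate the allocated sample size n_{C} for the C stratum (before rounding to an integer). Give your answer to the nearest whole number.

1636

Neyman allocation: nₕ = n·NₕSₕ / Σⱼ NⱼSⱼ.
Σ NⱼSⱼ = 18817·297 + 4714·87.6 = 6.0015954 × 10^6.
n_{C} = 1757·18817·297 / (6.0015954 × 10^6) = 1636.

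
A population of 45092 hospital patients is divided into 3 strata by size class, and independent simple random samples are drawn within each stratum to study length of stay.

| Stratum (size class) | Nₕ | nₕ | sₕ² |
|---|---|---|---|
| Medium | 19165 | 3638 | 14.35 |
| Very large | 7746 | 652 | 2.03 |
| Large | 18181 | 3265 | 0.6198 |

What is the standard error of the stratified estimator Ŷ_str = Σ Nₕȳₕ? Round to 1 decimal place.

1181.7

Var(Ŷ_str) = Σₕ Nₕ²(1 − fₕ)sₕ²/nₕ.
Medium: 19165²·(1 − 3638/19165)·14.35/3638 = 1.173777 × 10^6.
Very large: 7746²·(1 − 652/7746)·2.03/652 = 171087.04.
Large: 18181²·(1 − 3265/18181)·0.6198/3265 = 51479.999.
Sum = 1.396344 × 10^6.
SE = √(1.396344 × 10^6) = 1181.7.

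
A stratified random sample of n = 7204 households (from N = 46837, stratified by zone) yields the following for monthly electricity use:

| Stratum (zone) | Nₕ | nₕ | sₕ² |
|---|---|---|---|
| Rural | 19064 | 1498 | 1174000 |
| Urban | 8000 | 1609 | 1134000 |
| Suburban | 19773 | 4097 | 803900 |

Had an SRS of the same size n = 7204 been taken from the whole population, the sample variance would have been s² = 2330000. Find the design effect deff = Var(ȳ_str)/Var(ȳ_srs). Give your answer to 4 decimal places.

0.5985

Var(ȳ_str) = Σ Wₕ²(1−fₕ)sₕ²/nₕ with Wₕ = Nₕ/46837:
  Rural: (19064/46837)²·(1−1498/19064)·1174000/1498 = 119.63687
  Urban: (8000/46837)²·(1−1609/8000)·1134000/1609 = 16.426222
  Suburban: (19773/46837)²·(1−4097/19773)·803900/4097 = 27.724629
  → Var(ȳ_str) = 163.78772.
Var(ȳ_srs) = (1 − 7204/46837)·2330000/7204 = 273.68443.
deff = 163.78772 / 273.68443 = 0.5985.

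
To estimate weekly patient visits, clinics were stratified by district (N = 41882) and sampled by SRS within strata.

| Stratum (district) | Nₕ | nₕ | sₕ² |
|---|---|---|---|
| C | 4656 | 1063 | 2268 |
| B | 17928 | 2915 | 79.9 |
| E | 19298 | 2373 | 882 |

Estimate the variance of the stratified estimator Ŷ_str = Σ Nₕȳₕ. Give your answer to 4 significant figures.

1.645 × 10^8

Var(Ŷ_str) = Σₕ Nₕ²(1 − fₕ)sₕ²/nₕ.
C: 4656²·(1 − 1063/4656)·2268/1063 = 3.5692747 × 10^7.
B: 17928²·(1 − 2915/17928)·79.9/2915 = 7.3774716 × 10^6.
E: 19298²·(1 − 2373/19298)·882/2373 = 1.2139808 × 10^8.
Sum = 1.644683 × 10^8.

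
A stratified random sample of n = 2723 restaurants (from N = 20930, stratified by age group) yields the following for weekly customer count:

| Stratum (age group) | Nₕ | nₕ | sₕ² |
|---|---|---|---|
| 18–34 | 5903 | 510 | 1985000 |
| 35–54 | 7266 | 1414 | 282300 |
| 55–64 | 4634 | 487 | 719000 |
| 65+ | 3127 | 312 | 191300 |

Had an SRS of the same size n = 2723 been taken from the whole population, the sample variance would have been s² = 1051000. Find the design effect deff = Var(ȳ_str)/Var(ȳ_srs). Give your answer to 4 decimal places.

1.1297

Var(ȳ_str) = Σ Wₕ²(1−fₕ)sₕ²/nₕ with Wₕ = Nₕ/20930:
  18–34: (5903/20930)²·(1−510/5903)·1985000/510 = 282.84928
  35–54: (7266/20930)²·(1−1414/7266)·282300/1414 = 19.378614
  55–64: (4634/20930)²·(1−487/4634)·719000/487 = 64.766665
  65+: (3127/20930)²·(1−312/3127)·191300/312 = 12.320496
  → Var(ȳ_str) = 379.31506.
Var(ȳ_srs) = (1 − 2723/20930)·1051000/2723 = 335.75635.
deff = 379.31506 / 335.75635 = 1.1297.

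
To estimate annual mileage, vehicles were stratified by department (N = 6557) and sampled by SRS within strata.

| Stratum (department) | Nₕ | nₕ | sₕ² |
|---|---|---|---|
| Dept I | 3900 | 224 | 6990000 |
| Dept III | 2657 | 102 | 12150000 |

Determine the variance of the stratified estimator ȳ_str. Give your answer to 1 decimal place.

Var(ȳ_str) = Σₕ Wₕ²(1 − fₕ)sₕ²/nₕ with Wₕ = Nₕ/N, N = 6557.
Dept I: Wₕ = 0.59478420; term = 0.59478420²·(1 − 0.05743590)·6990000/224 = 10405.403.
Dept III: Wₕ = 0.40521580; term = 0.40521580²·(1 − 0.03838916)·12150000/102 = 18808.242.
Sum = 29213.645.

29213.6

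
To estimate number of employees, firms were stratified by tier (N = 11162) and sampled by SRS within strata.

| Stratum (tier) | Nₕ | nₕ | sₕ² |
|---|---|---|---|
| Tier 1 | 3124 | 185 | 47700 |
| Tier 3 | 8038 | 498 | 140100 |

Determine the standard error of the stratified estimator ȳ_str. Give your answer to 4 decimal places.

Var(ȳ_str) = Σₕ Wₕ²(1 − fₕ)sₕ²/nₕ with Wₕ = Nₕ/N, N = 11162.
Tier 1: Wₕ = 0.27987816; term = 0.27987816²·(1 − 0.05921895)·47700/185 = 19.000859.
Tier 3: Wₕ = 0.72012184; term = 0.72012184²·(1 − 0.06195571)·140100/498 = 136.84978.
Sum = 155.85064.
SE = √(155.85064) = 12.4840.

12.4840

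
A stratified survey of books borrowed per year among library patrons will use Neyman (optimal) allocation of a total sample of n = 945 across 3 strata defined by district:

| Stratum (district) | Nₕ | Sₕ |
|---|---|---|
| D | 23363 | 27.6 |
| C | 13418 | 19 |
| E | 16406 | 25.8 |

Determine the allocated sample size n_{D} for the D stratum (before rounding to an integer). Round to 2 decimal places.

460.57

Neyman allocation: nₕ = n·NₕSₕ / Σⱼ NⱼSⱼ.
Σ NⱼSⱼ = 23363·27.6 + 13418·19 + 16406·25.8 = 1.3230356 × 10^6.
n_{D} = 945·23363·27.6 / (1.3230356 × 10^6) = 460.57.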